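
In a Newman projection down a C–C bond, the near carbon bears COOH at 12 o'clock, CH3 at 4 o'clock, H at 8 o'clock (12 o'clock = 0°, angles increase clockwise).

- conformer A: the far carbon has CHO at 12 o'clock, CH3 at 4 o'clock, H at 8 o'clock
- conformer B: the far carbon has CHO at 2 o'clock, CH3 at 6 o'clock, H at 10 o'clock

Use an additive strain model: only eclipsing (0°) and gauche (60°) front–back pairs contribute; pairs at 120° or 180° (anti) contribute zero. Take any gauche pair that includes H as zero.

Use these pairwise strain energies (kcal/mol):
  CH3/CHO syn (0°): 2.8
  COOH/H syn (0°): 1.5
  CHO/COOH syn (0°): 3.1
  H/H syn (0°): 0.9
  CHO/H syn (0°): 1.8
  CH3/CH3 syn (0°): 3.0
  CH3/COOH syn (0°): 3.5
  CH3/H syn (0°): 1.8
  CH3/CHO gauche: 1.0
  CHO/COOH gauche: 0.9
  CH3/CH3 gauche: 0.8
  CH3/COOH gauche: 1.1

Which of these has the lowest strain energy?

B

A (eclipsed): COOH(0°)/CHO(0°) eclipsed 3.1; CH3(120°)/CH3(120°) eclipsed 3.0; H(240°)/H(240°) eclipsed 0.9 → 7.0 kcal/mol.
B (staggered): COOH(0°)/CHO(60°) gauche 0.9; CH3(120°)/CHO(60°) gauche 1.0; CH3(120°)/CH3(180°) gauche 0.8 → 2.7 kcal/mol.
B has the lowest total (2.7 kcal/mol).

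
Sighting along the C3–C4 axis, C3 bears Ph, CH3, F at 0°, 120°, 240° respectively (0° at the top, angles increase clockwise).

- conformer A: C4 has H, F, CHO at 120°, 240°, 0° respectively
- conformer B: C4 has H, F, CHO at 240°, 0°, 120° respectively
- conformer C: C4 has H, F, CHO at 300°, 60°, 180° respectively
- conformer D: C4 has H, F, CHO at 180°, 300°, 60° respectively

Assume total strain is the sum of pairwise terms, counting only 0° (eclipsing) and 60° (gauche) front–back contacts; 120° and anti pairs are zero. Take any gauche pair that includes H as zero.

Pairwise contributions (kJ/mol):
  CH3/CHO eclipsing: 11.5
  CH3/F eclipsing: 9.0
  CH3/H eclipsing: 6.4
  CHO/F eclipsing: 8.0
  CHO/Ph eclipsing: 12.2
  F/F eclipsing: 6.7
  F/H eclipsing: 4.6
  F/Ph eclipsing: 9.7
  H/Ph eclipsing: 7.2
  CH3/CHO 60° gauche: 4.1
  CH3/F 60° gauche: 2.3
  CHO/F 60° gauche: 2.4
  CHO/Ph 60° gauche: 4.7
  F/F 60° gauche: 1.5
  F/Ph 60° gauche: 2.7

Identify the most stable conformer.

C

A (eclipsed): Ph–CHO eclipsed, CH3–H eclipsed, F–F eclipsed; 12.2 + 6.4 + 6.7 = 25.3 kJ/mol.
B (eclipsed): Ph–F eclipsed, CH3–CHO eclipsed, F–H eclipsed; 9.7 + 11.5 + 4.6 = 25.8 kJ/mol.
C (staggered): Ph–F gauche, CH3–F gauche, CH3–CHO gauche, F–CHO gauche; 2.7 + 2.3 + 4.1 + 2.4 = 11.5 kJ/mol.
D (staggered): Ph–F gauche, Ph–CHO gauche, CH3–CHO gauche, F–F gauche; 2.7 + 4.7 + 4.1 + 1.5 = 13.0 kJ/mol.
C has the lowest total (11.5 kJ/mol).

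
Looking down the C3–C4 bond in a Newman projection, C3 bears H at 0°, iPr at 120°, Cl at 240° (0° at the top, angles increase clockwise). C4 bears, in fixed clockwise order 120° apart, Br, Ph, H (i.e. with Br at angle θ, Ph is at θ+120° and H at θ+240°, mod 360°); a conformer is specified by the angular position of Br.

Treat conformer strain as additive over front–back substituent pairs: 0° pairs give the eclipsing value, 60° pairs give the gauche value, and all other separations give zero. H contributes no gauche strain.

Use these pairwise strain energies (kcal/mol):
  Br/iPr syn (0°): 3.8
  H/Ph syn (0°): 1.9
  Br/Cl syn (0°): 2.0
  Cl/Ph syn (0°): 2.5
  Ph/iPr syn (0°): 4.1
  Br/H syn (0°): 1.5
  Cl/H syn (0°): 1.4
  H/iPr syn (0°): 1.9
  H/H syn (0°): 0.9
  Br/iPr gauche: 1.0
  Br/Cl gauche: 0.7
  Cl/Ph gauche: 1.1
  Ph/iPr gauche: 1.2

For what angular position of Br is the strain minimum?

Br at 0° is eclipsed. H at 0° is eclipsed with Br at 0° (1.5); iPr at 120° is eclipsed with Ph at 120° (4.1); Cl at 240° is eclipsed with H at 240° (1.4). Total 7.0 kcal/mol.
Br at 60° is staggered. iPr at 120° is gauche with Br at 60° (1.0); iPr at 120° is gauche with Ph at 180° (1.2); Cl at 240° is gauche with Ph at 180° (1.1). Total 3.3 kcal/mol.
Br at 120° is eclipsed. H at 0° is eclipsed with H at 0° (0.9); iPr at 120° is eclipsed with Br at 120° (3.8); Cl at 240° is eclipsed with Ph at 240° (2.5). Total 7.2 kcal/mol.
Br at 180° is staggered. iPr at 120° is gauche with Br at 180° (1.0); Cl at 240° is gauche with Br at 180° (0.7); Cl at 240° is gauche with Ph at 300° (1.1). Total 2.8 kcal/mol.
Br at 240° is eclipsed. H at 0° is eclipsed with Ph at 0° (1.9); iPr at 120° is eclipsed with H at 120° (1.9); Cl at 240° is eclipsed with Br at 240° (2.0). Total 5.8 kcal/mol.
Br at 300° is staggered. iPr at 120° is gauche with Ph at 60° (1.2); Cl at 240° is gauche with Br at 300° (0.7). Total 1.9 kcal/mol.
The minimum (1.9 kcal/mol) occurs with Br at 300°.

300°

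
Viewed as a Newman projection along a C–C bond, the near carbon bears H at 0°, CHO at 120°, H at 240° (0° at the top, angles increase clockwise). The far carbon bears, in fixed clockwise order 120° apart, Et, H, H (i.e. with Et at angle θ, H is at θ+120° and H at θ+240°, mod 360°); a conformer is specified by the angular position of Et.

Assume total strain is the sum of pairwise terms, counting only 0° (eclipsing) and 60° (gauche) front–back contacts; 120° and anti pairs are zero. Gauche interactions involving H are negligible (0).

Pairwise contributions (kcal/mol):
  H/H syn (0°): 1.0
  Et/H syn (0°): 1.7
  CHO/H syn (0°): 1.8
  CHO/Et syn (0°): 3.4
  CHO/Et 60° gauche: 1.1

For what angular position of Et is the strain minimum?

Et at 0° is eclipsed. H at 0° is eclipsed with Et at 0° (1.7); CHO at 120° is eclipsed with H at 120° (1.8); H at 240° is eclipsed with H at 240° (1.0). Total 4.5 kcal/mol.
Et at 60° is staggered. CHO at 120° is gauche with Et at 60° (1.1). Total 1.1 kcal/mol.
Et at 120° is eclipsed. H at 0° is eclipsed with H at 0° (1.0); CHO at 120° is eclipsed with Et at 120° (3.4); H at 240° is eclipsed with H at 240° (1.0). Total 5.4 kcal/mol.
Et at 180° is staggered. CHO at 120° is gauche with Et at 180° (1.1). Total 1.1 kcal/mol.
Et at 240° is eclipsed. H at 0° is eclipsed with H at 0° (1.0); CHO at 120° is eclipsed with H at 120° (1.8); H at 240° is eclipsed with Et at 240° (1.7). Total 4.5 kcal/mol.
Et at 300° (staggered): no non-H gauche contacts → 0.0 kcal/mol.
The minimum (0.0 kcal/mol) occurs with Et at 300°.

300°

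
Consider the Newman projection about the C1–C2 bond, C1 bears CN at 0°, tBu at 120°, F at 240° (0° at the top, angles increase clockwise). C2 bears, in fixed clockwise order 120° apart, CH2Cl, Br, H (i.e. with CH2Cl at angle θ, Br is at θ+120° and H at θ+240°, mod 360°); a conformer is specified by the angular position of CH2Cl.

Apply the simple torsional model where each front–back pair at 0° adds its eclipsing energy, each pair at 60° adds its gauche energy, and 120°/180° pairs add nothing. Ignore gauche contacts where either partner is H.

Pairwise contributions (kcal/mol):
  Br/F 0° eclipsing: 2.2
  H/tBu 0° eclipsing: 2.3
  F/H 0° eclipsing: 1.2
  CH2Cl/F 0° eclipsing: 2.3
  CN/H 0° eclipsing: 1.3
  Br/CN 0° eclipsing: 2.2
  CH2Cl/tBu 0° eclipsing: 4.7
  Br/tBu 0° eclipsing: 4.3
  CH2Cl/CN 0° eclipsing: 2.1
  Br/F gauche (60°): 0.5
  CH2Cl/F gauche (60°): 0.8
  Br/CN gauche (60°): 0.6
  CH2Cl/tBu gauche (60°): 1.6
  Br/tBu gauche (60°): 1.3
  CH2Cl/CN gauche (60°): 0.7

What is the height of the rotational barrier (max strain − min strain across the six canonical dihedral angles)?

4.8 kcal/mol

CH2Cl at 0° (eclipsed): CN–CH2Cl eclipsed, tBu–Br eclipsed, F–H eclipsed; 2.1 + 4.3 + 1.2 = 7.6 kcal/mol.
CH2Cl at 60° (staggered): CN–CH2Cl gauche, tBu–CH2Cl gauche, tBu–Br gauche, F–Br gauche; 0.7 + 1.6 + 1.3 + 0.5 = 4.1 kcal/mol.
CH2Cl at 120° (eclipsed): CN–H eclipsed, tBu–CH2Cl eclipsed, F–Br eclipsed; 1.3 + 4.7 + 2.2 = 8.2 kcal/mol.
CH2Cl at 180° (staggered): CN–Br gauche, tBu–CH2Cl gauche, F–CH2Cl gauche, F–Br gauche; 0.6 + 1.6 + 0.8 + 0.5 = 3.5 kcal/mol.
CH2Cl at 240° (eclipsed): CN–Br eclipsed, tBu–H eclipsed, F–CH2Cl eclipsed; 2.2 + 2.3 + 2.3 = 6.8 kcal/mol.
CH2Cl at 300° (staggered): CN–CH2Cl gauche, CN–Br gauche, tBu–Br gauche, F–CH2Cl gauche; 0.7 + 0.6 + 1.3 + 0.8 = 3.4 kcal/mol.
Max at 120° (8.2 kcal/mol), min at 300° (3.4 kcal/mol); barrier = 4.8 kcal/mol.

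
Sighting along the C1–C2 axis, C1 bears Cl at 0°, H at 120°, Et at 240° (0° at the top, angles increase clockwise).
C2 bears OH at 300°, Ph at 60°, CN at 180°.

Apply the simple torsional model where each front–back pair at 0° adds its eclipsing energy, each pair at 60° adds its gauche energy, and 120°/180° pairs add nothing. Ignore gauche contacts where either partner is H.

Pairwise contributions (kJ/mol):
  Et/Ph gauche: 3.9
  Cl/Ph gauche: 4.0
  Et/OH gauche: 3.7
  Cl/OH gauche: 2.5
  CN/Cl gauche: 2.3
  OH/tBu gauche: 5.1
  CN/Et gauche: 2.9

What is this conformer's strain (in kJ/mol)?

This conformer (staggered): Cl(0°)/OH(300°) gauche 2.5; Cl(0°)/Ph(60°) gauche 4.0; Et(240°)/OH(300°) gauche 3.7; Et(240°)/CN(180°) gauche 2.9 → 13.1 kJ/mol.

13.1 kJ/mol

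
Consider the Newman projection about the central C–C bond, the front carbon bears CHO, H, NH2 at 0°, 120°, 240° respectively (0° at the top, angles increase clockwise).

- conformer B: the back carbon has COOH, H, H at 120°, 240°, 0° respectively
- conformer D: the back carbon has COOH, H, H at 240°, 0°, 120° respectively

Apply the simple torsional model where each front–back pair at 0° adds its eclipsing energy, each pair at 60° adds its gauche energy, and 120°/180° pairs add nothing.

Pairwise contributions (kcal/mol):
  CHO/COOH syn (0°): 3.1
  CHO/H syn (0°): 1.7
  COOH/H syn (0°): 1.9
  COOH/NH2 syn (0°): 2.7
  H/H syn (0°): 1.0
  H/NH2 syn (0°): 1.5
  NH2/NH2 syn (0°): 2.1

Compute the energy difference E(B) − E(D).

-0.3 kcal/mol

B (eclipsed): CHO–H eclipsed, H–COOH eclipsed, NH2–H eclipsed; 1.7 + 1.9 + 1.5 = 5.1 kcal/mol.
D (eclipsed): CHO–H eclipsed, H–H eclipsed, NH2–COOH eclipsed; 1.7 + 1.0 + 2.7 = 5.4 kcal/mol.
E(B) − E(D) = 5.1 − 5.4 = -0.3 kcal/mol.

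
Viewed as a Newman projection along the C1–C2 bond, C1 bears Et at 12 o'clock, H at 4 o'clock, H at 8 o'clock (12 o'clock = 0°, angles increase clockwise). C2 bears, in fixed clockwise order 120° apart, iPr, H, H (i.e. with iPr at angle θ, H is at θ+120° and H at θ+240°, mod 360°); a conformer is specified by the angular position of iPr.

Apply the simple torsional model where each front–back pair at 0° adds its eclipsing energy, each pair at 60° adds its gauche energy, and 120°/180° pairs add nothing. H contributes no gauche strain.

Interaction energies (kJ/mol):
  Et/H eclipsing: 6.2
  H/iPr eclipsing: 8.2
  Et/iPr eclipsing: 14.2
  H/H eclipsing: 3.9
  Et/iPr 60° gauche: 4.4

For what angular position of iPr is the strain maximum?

0°

iPr at 0° (eclipsed): Et(0°)/iPr(0°) eclipsed 14.2; H(120°)/H(120°) eclipsed 3.9; H(240°)/H(240°) eclipsed 3.9 → 22.0 kJ/mol.
iPr at 60° (staggered): Et(0°)/iPr(60°) gauche 4.4 → 4.4 kJ/mol.
iPr at 120° (eclipsed): Et(0°)/H(0°) eclipsed 6.2; H(120°)/iPr(120°) eclipsed 8.2; H(240°)/H(240°) eclipsed 3.9 → 18.3 kJ/mol.
iPr at 180° (staggered): no non-H gauche contacts → 0.0 kJ/mol.
iPr at 240° (eclipsed): Et(0°)/H(0°) eclipsed 6.2; H(120°)/H(120°) eclipsed 3.9; H(240°)/iPr(240°) eclipsed 8.2 → 18.3 kJ/mol.
iPr at 300° (staggered): Et(0°)/iPr(300°) gauche 4.4 → 4.4 kJ/mol.
The maximum (22.0 kJ/mol) occurs with iPr at 0°.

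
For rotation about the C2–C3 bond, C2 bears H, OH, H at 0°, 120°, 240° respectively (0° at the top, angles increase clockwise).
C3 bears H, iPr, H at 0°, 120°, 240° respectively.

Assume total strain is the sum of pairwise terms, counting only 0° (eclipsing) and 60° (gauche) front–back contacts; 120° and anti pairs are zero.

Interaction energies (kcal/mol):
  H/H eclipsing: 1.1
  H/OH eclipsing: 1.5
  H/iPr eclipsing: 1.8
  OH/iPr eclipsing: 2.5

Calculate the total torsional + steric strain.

This conformer is eclipsed. H at 0° is eclipsed with H at 0° (1.1); OH at 120° is eclipsed with iPr at 120° (2.5); H at 240° is eclipsed with H at 240° (1.1). Total 4.7 kcal/mol.

4.7 kcal/mol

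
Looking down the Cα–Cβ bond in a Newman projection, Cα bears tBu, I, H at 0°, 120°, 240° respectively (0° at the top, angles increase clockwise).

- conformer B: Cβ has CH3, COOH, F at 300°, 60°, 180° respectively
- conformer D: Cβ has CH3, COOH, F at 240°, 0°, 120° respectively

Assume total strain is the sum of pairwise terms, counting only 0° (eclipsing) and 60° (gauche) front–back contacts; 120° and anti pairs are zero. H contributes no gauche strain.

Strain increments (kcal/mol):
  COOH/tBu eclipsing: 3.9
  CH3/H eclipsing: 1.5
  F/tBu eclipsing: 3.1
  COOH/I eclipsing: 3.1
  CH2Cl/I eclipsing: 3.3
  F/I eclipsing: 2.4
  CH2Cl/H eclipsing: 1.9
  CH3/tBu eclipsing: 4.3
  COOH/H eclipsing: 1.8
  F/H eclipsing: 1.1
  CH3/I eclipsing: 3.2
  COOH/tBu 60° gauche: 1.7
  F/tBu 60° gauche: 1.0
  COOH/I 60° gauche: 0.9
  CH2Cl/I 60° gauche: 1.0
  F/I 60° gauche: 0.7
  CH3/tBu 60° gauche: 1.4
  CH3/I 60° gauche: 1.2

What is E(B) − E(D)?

-3.1 kcal/mol

B is staggered. tBu at 0° is gauche with CH3 at 300° (1.4); tBu at 0° is gauche with COOH at 60° (1.7); I at 120° is gauche with COOH at 60° (0.9); I at 120° is gauche with F at 180° (0.7). Total 4.7 kcal/mol.
D is eclipsed. tBu at 0° is eclipsed with COOH at 0° (3.9); I at 120° is eclipsed with F at 120° (2.4); H at 240° is eclipsed with CH3 at 240° (1.5). Total 7.8 kcal/mol.
E(B) − E(D) = 4.7 − 7.8 = -3.1 kcal/mol.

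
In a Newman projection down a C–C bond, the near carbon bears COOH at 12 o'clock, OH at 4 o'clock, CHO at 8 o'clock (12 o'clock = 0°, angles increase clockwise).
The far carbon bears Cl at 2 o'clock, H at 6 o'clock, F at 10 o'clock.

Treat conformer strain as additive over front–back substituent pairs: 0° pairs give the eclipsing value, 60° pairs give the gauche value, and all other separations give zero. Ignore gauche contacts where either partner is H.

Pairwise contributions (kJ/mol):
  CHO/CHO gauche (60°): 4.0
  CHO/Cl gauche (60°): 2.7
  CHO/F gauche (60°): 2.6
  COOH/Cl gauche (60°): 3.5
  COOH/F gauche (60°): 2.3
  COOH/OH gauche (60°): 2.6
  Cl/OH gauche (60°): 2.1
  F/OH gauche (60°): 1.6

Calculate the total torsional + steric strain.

This conformer (staggered): COOH–Cl gauche, COOH–F gauche, OH–Cl gauche, CHO–F gauche; 3.5 + 2.3 + 2.1 + 2.6 = 10.5 kJ/mol.

10.5 kJ/mol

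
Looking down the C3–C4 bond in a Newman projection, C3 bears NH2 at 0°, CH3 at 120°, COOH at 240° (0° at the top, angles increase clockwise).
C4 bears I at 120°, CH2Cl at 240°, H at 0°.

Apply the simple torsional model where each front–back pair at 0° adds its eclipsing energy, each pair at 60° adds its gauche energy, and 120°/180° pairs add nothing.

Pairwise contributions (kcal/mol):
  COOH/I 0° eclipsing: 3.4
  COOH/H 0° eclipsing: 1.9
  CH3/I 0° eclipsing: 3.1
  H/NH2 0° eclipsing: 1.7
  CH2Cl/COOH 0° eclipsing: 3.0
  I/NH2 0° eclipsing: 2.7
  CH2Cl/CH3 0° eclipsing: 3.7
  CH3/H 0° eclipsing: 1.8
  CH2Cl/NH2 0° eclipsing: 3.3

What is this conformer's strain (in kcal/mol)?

This conformer (eclipsed): NH2(0°)/H(0°) eclipsed 1.7; CH3(120°)/I(120°) eclipsed 3.1; COOH(240°)/CH2Cl(240°) eclipsed 3.0 → 7.8 kcal/mol.

7.8 kcal/mol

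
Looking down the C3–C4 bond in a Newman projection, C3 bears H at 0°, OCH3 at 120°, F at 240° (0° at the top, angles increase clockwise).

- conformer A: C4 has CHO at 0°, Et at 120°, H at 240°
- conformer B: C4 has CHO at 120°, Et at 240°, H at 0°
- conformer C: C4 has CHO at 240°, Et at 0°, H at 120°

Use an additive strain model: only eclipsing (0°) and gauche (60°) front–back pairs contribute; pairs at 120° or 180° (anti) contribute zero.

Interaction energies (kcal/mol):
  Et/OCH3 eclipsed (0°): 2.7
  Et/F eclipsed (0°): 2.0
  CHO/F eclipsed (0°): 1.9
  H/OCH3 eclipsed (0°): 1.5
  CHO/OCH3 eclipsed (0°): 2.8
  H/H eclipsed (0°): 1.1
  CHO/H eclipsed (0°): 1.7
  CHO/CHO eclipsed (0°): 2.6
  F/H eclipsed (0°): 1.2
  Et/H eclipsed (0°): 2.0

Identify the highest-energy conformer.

A (eclipsed): H–CHO eclipsed, OCH3–Et eclipsed, F–H eclipsed; 1.7 + 2.7 + 1.2 = 5.6 kcal/mol.
B (eclipsed): H–H eclipsed, OCH3–CHO eclipsed, F–Et eclipsed; 1.1 + 2.8 + 2.0 = 5.9 kcal/mol.
C (eclipsed): H–Et eclipsed, OCH3–H eclipsed, F–CHO eclipsed; 2.0 + 1.5 + 1.9 = 5.4 kcal/mol.
B has the highest total (5.9 kcal/mol).

B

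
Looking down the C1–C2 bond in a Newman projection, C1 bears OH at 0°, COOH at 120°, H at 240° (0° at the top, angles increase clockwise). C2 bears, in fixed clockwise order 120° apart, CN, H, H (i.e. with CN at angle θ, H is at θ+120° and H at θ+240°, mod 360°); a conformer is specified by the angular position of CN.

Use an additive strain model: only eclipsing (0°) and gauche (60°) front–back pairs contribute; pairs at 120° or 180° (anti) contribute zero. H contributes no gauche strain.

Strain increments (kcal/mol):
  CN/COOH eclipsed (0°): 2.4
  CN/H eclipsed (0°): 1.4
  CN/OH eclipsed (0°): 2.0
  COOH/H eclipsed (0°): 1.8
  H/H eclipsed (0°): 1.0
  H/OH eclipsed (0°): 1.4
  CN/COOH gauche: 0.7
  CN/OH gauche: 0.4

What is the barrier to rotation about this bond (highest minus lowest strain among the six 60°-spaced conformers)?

4.4 kcal/mol

CN at 0° is eclipsed. OH at 0° is eclipsed with CN at 0° (2.0); COOH at 120° is eclipsed with H at 120° (1.8); H at 240° is eclipsed with H at 240° (1.0). Total 4.8 kcal/mol.
CN at 60° is staggered. OH at 0° is gauche with CN at 60° (0.4); COOH at 120° is gauche with CN at 60° (0.7). Total 1.1 kcal/mol.
CN at 120° is eclipsed. OH at 0° is eclipsed with H at 0° (1.4); COOH at 120° is eclipsed with CN at 120° (2.4); H at 240° is eclipsed with H at 240° (1.0). Total 4.8 kcal/mol.
CN at 180° is staggered. COOH at 120° is gauche with CN at 180° (0.7). Total 0.7 kcal/mol.
CN at 240° is eclipsed. OH at 0° is eclipsed with H at 0° (1.4); COOH at 120° is eclipsed with H at 120° (1.8); H at 240° is eclipsed with CN at 240° (1.4). Total 4.6 kcal/mol.
CN at 300° is staggered. OH at 0° is gauche with CN at 300° (0.4). Total 0.4 kcal/mol.
Max at 0° (4.8 kcal/mol), min at 300° (0.4 kcal/mol); barrier = 4.4 kcal/mol.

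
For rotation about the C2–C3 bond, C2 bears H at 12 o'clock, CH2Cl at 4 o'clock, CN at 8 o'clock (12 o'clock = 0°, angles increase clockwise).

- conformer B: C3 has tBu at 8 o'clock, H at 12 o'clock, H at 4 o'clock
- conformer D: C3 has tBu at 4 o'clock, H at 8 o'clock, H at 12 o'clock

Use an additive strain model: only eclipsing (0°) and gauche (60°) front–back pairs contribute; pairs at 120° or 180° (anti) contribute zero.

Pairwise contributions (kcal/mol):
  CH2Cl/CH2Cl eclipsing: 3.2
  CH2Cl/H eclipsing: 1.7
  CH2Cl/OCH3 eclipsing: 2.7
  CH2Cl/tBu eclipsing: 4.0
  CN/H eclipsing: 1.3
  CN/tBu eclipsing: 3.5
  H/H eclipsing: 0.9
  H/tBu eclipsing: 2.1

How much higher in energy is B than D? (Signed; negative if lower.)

B (eclipsed): H–H eclipsed, CH2Cl–H eclipsed, CN–tBu eclipsed; 0.9 + 1.7 + 3.5 = 6.1 kcal/mol.
D (eclipsed): H–H eclipsed, CH2Cl–tBu eclipsed, CN–H eclipsed; 0.9 + 4.0 + 1.3 = 6.2 kcal/mol.
E(B) − E(D) = 6.1 − 6.2 = -0.1 kcal/mol.

-0.1 kcal/mol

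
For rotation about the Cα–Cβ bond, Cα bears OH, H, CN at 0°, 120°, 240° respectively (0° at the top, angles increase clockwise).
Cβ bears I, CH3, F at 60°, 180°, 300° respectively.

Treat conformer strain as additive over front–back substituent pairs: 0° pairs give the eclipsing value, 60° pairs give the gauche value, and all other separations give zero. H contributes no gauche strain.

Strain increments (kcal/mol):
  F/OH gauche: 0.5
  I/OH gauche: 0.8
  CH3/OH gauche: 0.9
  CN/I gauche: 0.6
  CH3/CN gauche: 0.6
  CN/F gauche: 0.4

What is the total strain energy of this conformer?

2.3 kcal/mol

This conformer (staggered): OH(0°)/I(60°) gauche 0.8; OH(0°)/F(300°) gauche 0.5; CN(240°)/CH3(180°) gauche 0.6; CN(240°)/F(300°) gauche 0.4 → 2.3 kcal/mol.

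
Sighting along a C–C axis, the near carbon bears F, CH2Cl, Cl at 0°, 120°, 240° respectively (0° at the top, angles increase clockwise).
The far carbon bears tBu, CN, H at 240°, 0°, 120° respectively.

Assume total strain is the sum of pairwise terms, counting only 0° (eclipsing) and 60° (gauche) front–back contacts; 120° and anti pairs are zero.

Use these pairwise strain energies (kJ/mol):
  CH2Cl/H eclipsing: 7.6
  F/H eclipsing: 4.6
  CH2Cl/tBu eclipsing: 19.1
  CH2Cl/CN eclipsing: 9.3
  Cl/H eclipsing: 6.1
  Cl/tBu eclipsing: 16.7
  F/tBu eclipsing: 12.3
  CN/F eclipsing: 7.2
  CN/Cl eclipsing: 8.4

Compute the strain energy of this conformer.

This conformer (eclipsed): F(0°)/CN(0°) eclipsed 7.2; CH2Cl(120°)/H(120°) eclipsed 7.6; Cl(240°)/tBu(240°) eclipsed 16.7 → 31.5 kJ/mol.

31.5 kJ/mol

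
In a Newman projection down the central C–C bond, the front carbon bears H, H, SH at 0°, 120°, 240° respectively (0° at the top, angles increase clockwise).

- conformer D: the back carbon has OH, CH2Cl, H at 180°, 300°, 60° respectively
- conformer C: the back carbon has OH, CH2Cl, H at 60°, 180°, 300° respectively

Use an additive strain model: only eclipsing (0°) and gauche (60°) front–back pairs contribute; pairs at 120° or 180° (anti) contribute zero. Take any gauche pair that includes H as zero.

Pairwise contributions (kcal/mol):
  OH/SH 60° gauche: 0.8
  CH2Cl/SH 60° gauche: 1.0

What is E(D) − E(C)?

+0.8 kcal/mol

D is staggered. SH at 240° is gauche with OH at 180° (0.8); SH at 240° is gauche with CH2Cl at 300° (1.0). Total 1.8 kcal/mol.
C is staggered. SH at 240° is gauche with CH2Cl at 180° (1.0). Total 1.0 kcal/mol.
E(D) − E(C) = 1.8 − 1.0 = +0.8 kcal/mol.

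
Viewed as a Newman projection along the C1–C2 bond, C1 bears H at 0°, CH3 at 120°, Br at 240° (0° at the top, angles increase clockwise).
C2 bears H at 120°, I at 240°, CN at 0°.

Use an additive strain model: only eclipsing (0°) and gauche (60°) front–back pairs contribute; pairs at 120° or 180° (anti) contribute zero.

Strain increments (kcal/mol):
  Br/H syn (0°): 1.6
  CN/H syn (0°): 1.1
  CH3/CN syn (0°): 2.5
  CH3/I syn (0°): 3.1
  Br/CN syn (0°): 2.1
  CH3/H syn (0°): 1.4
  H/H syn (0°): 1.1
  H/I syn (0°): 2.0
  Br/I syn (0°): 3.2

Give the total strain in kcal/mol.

This conformer (eclipsed): H(0°)/CN(0°) eclipsed 1.1; CH3(120°)/H(120°) eclipsed 1.4; Br(240°)/I(240°) eclipsed 3.2 → 5.7 kcal/mol.

5.7 kcal/mol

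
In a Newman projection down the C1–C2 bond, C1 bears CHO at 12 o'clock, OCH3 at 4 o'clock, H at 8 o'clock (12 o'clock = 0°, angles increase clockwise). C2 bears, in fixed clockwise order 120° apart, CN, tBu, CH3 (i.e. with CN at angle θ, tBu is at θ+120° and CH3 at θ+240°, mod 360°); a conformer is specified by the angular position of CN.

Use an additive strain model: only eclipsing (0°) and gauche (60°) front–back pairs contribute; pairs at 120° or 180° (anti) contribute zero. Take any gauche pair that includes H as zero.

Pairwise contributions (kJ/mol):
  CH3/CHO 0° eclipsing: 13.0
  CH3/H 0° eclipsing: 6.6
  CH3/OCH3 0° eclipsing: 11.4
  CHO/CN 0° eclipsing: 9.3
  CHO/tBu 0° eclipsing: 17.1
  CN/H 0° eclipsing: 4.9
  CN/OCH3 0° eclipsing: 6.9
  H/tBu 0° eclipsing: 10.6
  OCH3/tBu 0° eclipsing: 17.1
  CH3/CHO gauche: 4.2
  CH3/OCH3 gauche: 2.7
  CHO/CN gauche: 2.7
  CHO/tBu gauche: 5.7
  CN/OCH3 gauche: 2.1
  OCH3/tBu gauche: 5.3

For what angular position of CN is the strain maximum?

240°

CN at 0° (eclipsed): CHO(0°)/CN(0°) eclipsed 9.3; OCH3(120°)/tBu(120°) eclipsed 17.1; H(240°)/CH3(240°) eclipsed 6.6 → 33.0 kJ/mol.
CN at 60° (staggered): CHO(0°)/CN(60°) gauche 2.7; CHO(0°)/CH3(300°) gauche 4.2; OCH3(120°)/CN(60°) gauche 2.1; OCH3(120°)/tBu(180°) gauche 5.3 → 14.3 kJ/mol.
CN at 120° (eclipsed): CHO(0°)/CH3(0°) eclipsed 13.0; OCH3(120°)/CN(120°) eclipsed 6.9; H(240°)/tBu(240°) eclipsed 10.6 → 30.5 kJ/mol.
CN at 180° (staggered): CHO(0°)/tBu(300°) gauche 5.7; CHO(0°)/CH3(60°) gauche 4.2; OCH3(120°)/CN(180°) gauche 2.1; OCH3(120°)/CH3(60°) gauche 2.7 → 14.7 kJ/mol.
CN at 240° (eclipsed): CHO(0°)/tBu(0°) eclipsed 17.1; OCH3(120°)/CH3(120°) eclipsed 11.4; H(240°)/CN(240°) eclipsed 4.9 → 33.4 kJ/mol.
CN at 300° (staggered): CHO(0°)/CN(300°) gauche 2.7; CHO(0°)/tBu(60°) gauche 5.7; OCH3(120°)/tBu(60°) gauche 5.3; OCH3(120°)/CH3(180°) gauche 2.7 → 16.4 kJ/mol.
The maximum (33.4 kJ/mol) occurs with CN at 240°.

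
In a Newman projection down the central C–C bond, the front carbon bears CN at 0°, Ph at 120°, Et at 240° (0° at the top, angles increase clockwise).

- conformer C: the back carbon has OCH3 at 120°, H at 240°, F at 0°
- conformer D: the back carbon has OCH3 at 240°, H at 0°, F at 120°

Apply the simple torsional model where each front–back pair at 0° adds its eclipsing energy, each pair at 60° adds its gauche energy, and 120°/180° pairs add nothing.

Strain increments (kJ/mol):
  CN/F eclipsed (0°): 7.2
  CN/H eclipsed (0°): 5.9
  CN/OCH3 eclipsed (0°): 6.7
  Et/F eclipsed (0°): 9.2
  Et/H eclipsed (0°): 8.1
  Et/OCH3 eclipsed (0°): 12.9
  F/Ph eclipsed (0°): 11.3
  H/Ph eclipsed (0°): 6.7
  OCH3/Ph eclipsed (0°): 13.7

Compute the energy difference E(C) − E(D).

-1.1 kJ/mol

C (eclipsed): CN(0°)/F(0°) eclipsed 7.2; Ph(120°)/OCH3(120°) eclipsed 13.7; Et(240°)/H(240°) eclipsed 8.1 → 29.0 kJ/mol.
D (eclipsed): CN(0°)/H(0°) eclipsed 5.9; Ph(120°)/F(120°) eclipsed 11.3; Et(240°)/OCH3(240°) eclipsed 12.9 → 30.1 kJ/mol.
E(C) − E(D) = 29.0 − 30.1 = -1.1 kJ/mol.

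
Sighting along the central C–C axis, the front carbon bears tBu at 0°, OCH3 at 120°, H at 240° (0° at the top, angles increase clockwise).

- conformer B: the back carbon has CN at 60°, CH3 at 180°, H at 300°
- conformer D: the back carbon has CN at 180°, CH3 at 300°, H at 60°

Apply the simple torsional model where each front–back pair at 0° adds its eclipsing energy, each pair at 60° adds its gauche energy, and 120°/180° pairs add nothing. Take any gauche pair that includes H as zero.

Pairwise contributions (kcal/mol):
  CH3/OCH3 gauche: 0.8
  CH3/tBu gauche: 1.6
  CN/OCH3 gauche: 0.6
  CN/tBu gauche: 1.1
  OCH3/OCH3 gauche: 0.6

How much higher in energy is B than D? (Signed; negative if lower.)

+0.3 kcal/mol

B (staggered): tBu(0°)/CN(60°) gauche 1.1; OCH3(120°)/CN(60°) gauche 0.6; OCH3(120°)/CH3(180°) gauche 0.8 → 2.5 kcal/mol.
D (staggered): tBu(0°)/CH3(300°) gauche 1.6; OCH3(120°)/CN(180°) gauche 0.6 → 2.2 kcal/mol.
E(B) − E(D) = 2.5 − 2.2 = +0.3 kcal/mol.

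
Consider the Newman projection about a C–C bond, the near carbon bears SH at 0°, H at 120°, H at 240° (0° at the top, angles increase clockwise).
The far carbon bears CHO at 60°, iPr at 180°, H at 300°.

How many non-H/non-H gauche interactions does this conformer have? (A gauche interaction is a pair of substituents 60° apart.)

Non-H gauche pairs: SH(0°)/CHO(60°) — 1 interaction.

1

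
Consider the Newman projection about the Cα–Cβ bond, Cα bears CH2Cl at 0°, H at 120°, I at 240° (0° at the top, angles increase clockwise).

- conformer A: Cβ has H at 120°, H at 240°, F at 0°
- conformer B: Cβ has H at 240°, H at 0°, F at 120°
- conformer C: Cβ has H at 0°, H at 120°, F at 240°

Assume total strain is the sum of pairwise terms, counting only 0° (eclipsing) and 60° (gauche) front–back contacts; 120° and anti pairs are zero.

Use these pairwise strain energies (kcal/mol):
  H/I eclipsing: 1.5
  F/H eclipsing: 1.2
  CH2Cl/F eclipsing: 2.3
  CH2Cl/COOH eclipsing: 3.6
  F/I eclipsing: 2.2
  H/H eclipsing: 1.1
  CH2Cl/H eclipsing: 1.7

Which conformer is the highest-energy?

C

A is eclipsed. CH2Cl at 0° is eclipsed with F at 0° (2.3); H at 120° is eclipsed with H at 120° (1.1); I at 240° is eclipsed with H at 240° (1.5). Total 4.9 kcal/mol.
B is eclipsed. CH2Cl at 0° is eclipsed with H at 0° (1.7); H at 120° is eclipsed with F at 120° (1.2); I at 240° is eclipsed with H at 240° (1.5). Total 4.4 kcal/mol.
C is eclipsed. CH2Cl at 0° is eclipsed with H at 0° (1.7); H at 120° is eclipsed with H at 120° (1.1); I at 240° is eclipsed with F at 240° (2.2). Total 5.0 kcal/mol.
C has the highest total (5.0 kcal/mol).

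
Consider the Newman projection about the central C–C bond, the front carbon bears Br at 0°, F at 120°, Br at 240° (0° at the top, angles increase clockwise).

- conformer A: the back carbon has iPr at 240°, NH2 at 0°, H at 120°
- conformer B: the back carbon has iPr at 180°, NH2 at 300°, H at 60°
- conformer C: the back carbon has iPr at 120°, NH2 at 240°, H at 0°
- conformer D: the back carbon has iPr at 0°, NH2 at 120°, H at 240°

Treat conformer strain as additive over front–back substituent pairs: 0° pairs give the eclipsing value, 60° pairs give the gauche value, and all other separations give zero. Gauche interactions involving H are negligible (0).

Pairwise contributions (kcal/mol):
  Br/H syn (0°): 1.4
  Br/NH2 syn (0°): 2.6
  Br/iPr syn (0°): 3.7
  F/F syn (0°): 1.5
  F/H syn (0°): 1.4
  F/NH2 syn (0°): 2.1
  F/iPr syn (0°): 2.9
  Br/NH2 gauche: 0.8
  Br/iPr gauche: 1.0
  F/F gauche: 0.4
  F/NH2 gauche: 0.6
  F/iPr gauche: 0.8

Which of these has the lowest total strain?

A is eclipsed. Br at 0° is eclipsed with NH2 at 0° (2.6); F at 120° is eclipsed with H at 120° (1.4); Br at 240° is eclipsed with iPr at 240° (3.7). Total 7.7 kcal/mol.
B is staggered. Br at 0° is gauche with NH2 at 300° (0.8); F at 120° is gauche with iPr at 180° (0.8); Br at 240° is gauche with iPr at 180° (1.0); Br at 240° is gauche with NH2 at 300° (0.8). Total 3.4 kcal/mol.
C is eclipsed. Br at 0° is eclipsed with H at 0° (1.4); F at 120° is eclipsed with iPr at 120° (2.9); Br at 240° is eclipsed with NH2 at 240° (2.6). Total 6.9 kcal/mol.
D is eclipsed. Br at 0° is eclipsed with iPr at 0° (3.7); F at 120° is eclipsed with NH2 at 120° (2.1); Br at 240° is eclipsed with H at 240° (1.4). Total 7.2 kcal/mol.
B has the lowest total (3.4 kcal/mol).

B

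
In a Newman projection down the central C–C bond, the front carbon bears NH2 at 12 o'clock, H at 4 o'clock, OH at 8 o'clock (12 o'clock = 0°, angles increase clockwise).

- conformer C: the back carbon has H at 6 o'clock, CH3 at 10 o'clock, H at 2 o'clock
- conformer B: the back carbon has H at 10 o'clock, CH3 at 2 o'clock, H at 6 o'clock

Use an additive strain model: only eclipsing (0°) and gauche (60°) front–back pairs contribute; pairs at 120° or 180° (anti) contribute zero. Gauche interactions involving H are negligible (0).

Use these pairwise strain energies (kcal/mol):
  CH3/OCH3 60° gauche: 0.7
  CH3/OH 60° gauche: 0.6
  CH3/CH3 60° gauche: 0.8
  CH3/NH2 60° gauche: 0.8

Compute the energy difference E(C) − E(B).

C (staggered): NH2–CH3 gauche, OH–CH3 gauche; 0.8 + 0.6 = 1.4 kcal/mol.
B (staggered): NH2–CH3 gauche; 0.8 = 0.8 kcal/mol.
E(C) − E(B) = 1.4 − 0.8 = +0.6 kcal/mol.

+0.6 kcal/mol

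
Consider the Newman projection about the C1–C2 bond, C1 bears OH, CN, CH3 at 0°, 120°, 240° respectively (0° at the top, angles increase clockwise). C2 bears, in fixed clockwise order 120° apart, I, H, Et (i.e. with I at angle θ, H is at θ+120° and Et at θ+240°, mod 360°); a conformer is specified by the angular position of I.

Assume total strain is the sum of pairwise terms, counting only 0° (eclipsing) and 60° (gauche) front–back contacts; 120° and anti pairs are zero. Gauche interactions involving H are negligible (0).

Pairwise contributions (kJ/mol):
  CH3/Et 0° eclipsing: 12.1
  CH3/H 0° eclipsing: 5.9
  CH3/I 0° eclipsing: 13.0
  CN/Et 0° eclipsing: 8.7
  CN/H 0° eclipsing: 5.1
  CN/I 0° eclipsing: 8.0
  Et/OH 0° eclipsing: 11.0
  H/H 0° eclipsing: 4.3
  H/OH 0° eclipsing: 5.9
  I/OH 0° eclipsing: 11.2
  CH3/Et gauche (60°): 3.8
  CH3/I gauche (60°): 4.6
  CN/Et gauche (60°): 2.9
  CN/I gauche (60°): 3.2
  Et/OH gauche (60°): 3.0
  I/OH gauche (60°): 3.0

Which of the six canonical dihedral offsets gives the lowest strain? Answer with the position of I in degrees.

60°

I at 0° is eclipsed. OH at 0° is eclipsed with I at 0° (11.2); CN at 120° is eclipsed with H at 120° (5.1); CH3 at 240° is eclipsed with Et at 240° (12.1). Total 28.4 kJ/mol.
I at 60° is staggered. OH at 0° is gauche with I at 60° (3.0); OH at 0° is gauche with Et at 300° (3.0); CN at 120° is gauche with I at 60° (3.2); CH3 at 240° is gauche with Et at 300° (3.8). Total 13.0 kJ/mol.
I at 120° is eclipsed. OH at 0° is eclipsed with Et at 0° (11.0); CN at 120° is eclipsed with I at 120° (8.0); CH3 at 240° is eclipsed with H at 240° (5.9). Total 24.9 kJ/mol.
I at 180° is staggered. OH at 0° is gauche with Et at 60° (3.0); CN at 120° is gauche with I at 180° (3.2); CN at 120° is gauche with Et at 60° (2.9); CH3 at 240° is gauche with I at 180° (4.6). Total 13.7 kJ/mol.
I at 240° is eclipsed. OH at 0° is eclipsed with H at 0° (5.9); CN at 120° is eclipsed with Et at 120° (8.7); CH3 at 240° is eclipsed with I at 240° (13.0). Total 27.6 kJ/mol.
I at 300° is staggered. OH at 0° is gauche with I at 300° (3.0); CN at 120° is gauche with Et at 180° (2.9); CH3 at 240° is gauche with I at 300° (4.6); CH3 at 240° is gauche with Et at 180° (3.8). Total 14.3 kJ/mol.
The minimum (13.0 kJ/mol) occurs with I at 60°.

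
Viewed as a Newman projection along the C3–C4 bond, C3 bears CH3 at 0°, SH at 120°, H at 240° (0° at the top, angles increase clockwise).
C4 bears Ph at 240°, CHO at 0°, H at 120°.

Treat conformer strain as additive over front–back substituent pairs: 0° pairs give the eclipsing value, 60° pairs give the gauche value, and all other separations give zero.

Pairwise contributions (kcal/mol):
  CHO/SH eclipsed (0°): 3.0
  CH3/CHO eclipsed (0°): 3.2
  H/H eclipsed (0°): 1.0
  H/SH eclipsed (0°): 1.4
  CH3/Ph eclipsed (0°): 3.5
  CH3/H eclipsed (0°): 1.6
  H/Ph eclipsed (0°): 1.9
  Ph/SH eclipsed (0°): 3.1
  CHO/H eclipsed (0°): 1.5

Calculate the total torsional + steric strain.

This conformer (eclipsed): CH3(0°)/CHO(0°) eclipsed 3.2; SH(120°)/H(120°) eclipsed 1.4; H(240°)/Ph(240°) eclipsed 1.9 → 6.5 kcal/mol.

6.5 kcal/mol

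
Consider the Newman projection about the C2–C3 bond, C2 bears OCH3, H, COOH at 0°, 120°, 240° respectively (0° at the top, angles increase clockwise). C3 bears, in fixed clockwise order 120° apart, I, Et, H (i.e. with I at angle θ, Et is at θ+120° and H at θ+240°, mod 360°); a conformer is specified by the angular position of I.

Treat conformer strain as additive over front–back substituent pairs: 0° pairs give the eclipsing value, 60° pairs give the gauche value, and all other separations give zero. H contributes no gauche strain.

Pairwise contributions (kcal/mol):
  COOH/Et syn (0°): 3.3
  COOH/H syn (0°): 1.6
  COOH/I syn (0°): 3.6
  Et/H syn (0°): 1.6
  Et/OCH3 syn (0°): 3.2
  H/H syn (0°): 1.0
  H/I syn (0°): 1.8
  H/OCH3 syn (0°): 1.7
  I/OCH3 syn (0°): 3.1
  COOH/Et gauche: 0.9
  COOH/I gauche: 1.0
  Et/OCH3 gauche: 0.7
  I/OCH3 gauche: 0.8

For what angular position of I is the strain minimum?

60°

I at 0° (eclipsed): OCH3–I eclipsed, H–Et eclipsed, COOH–H eclipsed; 3.1 + 1.6 + 1.6 = 6.3 kcal/mol.
I at 60° (staggered): OCH3–I gauche, COOH–Et gauche; 0.8 + 0.9 = 1.7 kcal/mol.
I at 120° (eclipsed): OCH3–H eclipsed, H–I eclipsed, COOH–Et eclipsed; 1.7 + 1.8 + 3.3 = 6.8 kcal/mol.
I at 180° (staggered): OCH3–Et gauche, COOH–I gauche, COOH–Et gauche; 0.7 + 1.0 + 0.9 = 2.6 kcal/mol.
I at 240° (eclipsed): OCH3–Et eclipsed, H–H eclipsed, COOH–I eclipsed; 3.2 + 1.0 + 3.6 = 7.8 kcal/mol.
I at 300° (staggered): OCH3–I gauche, OCH3–Et gauche, COOH–I gauche; 0.8 + 0.7 + 1.0 = 2.5 kcal/mol.
The minimum (1.7 kcal/mol) occurs with I at 60°.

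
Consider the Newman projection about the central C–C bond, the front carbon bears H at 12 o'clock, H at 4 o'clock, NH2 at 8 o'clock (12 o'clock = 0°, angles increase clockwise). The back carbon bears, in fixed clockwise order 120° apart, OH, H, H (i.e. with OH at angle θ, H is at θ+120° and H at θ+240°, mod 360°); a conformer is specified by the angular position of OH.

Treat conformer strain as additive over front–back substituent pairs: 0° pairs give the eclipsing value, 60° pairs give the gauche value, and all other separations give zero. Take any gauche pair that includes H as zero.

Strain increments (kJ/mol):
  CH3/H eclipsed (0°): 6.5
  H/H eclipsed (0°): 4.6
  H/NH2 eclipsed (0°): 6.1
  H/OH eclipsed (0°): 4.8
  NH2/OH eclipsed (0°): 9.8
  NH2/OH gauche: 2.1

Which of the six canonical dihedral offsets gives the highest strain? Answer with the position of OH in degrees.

OH at 0° (eclipsed): H–OH eclipsed, H–H eclipsed, NH2–H eclipsed; 4.8 + 4.6 + 6.1 = 15.5 kJ/mol.
OH at 60° (staggered): no non-H gauche contacts → 0.0 kJ/mol.
OH at 120° (eclipsed): H–H eclipsed, H–OH eclipsed, NH2–H eclipsed; 4.6 + 4.8 + 6.1 = 15.5 kJ/mol.
OH at 180° (staggered): NH2–OH gauche; 2.1 = 2.1 kJ/mol.
OH at 240° (eclipsed): H–H eclipsed, H–H eclipsed, NH2–OH eclipsed; 4.6 + 4.6 + 9.8 = 19.0 kJ/mol.
OH at 300° (staggered): NH2–OH gauche; 2.1 = 2.1 kJ/mol.
The maximum (19.0 kJ/mol) occurs with OH at 240°.

240°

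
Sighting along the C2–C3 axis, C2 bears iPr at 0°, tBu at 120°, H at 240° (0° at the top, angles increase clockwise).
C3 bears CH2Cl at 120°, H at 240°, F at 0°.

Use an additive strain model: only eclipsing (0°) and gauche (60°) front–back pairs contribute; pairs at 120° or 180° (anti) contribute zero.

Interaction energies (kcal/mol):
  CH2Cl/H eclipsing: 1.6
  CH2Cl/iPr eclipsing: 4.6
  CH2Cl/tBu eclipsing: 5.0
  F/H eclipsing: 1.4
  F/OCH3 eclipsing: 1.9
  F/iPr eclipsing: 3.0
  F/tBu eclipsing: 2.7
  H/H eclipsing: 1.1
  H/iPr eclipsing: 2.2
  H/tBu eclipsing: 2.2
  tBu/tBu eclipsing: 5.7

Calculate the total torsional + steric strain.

9.1 kcal/mol

This conformer (eclipsed): iPr(0°)/F(0°) eclipsed 3.0; tBu(120°)/CH2Cl(120°) eclipsed 5.0; H(240°)/H(240°) eclipsed 1.1 → 9.1 kcal/mol.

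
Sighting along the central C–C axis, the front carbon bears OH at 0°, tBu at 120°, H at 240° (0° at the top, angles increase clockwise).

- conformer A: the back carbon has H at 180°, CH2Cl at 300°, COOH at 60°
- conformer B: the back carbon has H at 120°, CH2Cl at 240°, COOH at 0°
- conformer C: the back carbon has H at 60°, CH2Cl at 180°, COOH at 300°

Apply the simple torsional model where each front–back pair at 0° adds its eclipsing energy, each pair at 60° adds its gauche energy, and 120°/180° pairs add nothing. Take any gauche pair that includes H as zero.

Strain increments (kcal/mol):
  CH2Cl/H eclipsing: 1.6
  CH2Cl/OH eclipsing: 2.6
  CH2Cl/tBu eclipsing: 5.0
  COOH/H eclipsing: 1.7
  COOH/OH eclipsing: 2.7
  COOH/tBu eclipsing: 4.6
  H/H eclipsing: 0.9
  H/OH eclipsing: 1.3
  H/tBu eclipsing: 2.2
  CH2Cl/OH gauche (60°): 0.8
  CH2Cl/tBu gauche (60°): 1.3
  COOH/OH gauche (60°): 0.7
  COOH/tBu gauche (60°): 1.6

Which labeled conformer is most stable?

A (staggered): OH–CH2Cl gauche, OH–COOH gauche, tBu–COOH gauche; 0.8 + 0.7 + 1.6 = 3.1 kcal/mol.
B (eclipsed): OH–COOH eclipsed, tBu–H eclipsed, H–CH2Cl eclipsed; 2.7 + 2.2 + 1.6 = 6.5 kcal/mol.
C (staggered): OH–COOH gauche, tBu–CH2Cl gauche; 0.7 + 1.3 = 2.0 kcal/mol.
C has the lowest total (2.0 kcal/mol).

C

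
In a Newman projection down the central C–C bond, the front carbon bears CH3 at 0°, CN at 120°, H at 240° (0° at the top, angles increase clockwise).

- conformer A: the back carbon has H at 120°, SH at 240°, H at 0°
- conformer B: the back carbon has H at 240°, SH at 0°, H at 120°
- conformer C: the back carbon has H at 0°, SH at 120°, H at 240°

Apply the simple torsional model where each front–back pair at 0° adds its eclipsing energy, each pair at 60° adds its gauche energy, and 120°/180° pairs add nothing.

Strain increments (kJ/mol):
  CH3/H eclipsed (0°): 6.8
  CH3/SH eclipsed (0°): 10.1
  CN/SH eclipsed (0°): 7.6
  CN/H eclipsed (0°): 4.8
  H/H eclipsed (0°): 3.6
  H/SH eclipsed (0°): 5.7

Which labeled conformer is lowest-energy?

A (eclipsed): CH3(0°)/H(0°) eclipsed 6.8; CN(120°)/H(120°) eclipsed 4.8; H(240°)/SH(240°) eclipsed 5.7 → 17.3 kJ/mol.
B (eclipsed): CH3(0°)/SH(0°) eclipsed 10.1; CN(120°)/H(120°) eclipsed 4.8; H(240°)/H(240°) eclipsed 3.6 → 18.5 kJ/mol.
C (eclipsed): CH3(0°)/H(0°) eclipsed 6.8; CN(120°)/SH(120°) eclipsed 7.6; H(240°)/H(240°) eclipsed 3.6 → 18.0 kJ/mol.
A has the lowest total (17.3 kJ/mol).

A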